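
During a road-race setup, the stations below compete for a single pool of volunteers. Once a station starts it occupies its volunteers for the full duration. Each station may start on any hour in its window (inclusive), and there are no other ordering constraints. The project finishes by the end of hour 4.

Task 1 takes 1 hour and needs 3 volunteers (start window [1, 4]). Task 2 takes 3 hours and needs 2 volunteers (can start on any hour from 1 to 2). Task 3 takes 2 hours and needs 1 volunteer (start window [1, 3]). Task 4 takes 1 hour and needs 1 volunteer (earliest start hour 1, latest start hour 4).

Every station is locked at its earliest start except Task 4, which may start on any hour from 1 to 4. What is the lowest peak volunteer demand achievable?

Task 4@1: h1:7  h2:3  h3:2  h4:0 → peak 7
Task 4@2: h1:6  h2:4  h3:2  h4:0 → peak 6
Task 4@3: h1:6  h2:3  h3:3  h4:0 → peak 6
Task 4@4: h1:6  h2:3  h3:2  h4:1 → peak 6
Best is Task 4@2, peak 6.

6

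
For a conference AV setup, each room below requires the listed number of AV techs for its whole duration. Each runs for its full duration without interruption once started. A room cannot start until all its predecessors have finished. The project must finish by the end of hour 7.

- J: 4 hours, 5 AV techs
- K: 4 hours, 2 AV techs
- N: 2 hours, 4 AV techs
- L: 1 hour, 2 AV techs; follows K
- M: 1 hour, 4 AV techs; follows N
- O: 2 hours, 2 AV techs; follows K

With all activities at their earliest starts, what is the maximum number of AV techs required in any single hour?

11

Early-start schedule: J@1, K@1, N@1, L@5, M@3, O@5.
Load per hour: hour 1: 11, hour 2: 11, hour 3: 11, hour 4: 7, hour 5: 4, hour 6: 2, hour 7: 0.
Peak is 11.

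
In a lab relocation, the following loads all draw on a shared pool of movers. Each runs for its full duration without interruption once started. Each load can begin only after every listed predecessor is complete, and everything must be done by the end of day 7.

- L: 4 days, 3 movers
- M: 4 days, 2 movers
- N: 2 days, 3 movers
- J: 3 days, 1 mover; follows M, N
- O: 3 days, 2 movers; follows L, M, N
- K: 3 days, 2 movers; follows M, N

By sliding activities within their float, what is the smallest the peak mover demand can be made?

Schedule L@1, M@1, N@1, J@5, O@5, K@5: d1:8  d2:8  d3:5  d4:5  d5:5  d6:5  d7:5 — peak 8.
No arrangement of the 3 feasible schedules does better.

8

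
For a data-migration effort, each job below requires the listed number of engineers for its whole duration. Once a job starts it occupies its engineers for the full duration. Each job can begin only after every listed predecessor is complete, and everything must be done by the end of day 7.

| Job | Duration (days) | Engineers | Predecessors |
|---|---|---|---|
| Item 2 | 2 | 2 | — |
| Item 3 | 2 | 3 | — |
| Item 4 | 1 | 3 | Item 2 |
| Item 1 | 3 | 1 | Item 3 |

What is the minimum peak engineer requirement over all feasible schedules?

3

Early-start (Item 2@1, Item 3@1, Item 4@3, Item 1@3) gives peak 5: d1:5  d2:5  d3:4  d4:1  d5:1  d6:0  d7:0.
Shift Item 2→3, Item 4→6.
Schedule Item 2@3, Item 3@1, Item 4@6, Item 1@3: d1:3  d2:3  d3:3  d4:3  d5:1  d6:3  d7:0 — peak 3.
Total engineer-days = 16 over 7 days ⇒ peak ≥ ⌈16/7⌉ = 3, so 3 is optimal.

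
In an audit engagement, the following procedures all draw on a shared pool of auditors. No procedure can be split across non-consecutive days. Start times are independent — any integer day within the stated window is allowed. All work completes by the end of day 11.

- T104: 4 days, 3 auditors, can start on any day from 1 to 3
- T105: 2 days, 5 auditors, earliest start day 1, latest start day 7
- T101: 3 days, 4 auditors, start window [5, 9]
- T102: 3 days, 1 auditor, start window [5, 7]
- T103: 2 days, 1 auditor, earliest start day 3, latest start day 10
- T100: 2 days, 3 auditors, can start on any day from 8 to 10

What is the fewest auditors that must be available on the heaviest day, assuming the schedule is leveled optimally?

5

Early-start (T104@1, T105@1, T101@5, T102@5, T103@3, T100@8) gives peak 8: d1:8  d2:8  d3:4  d4:4  d5:5  d6:5  d7:5  d8:3  d9:3  d10:0  d11:0.
Shift T105→5, T101→7, T102→7, T100→10.
Schedule T104@1, T105@5, T101@7, T102@7, T103@3, T100@10: d1:3  d2:3  d3:4  d4:4  d5:5  d6:5  d7:5  d8:5  d9:5  d10:3  d11:3 — peak 5.
Total auditor-days = 45 over 11 days ⇒ peak ≥ ⌈45/11⌉ = 5, so 5 is optimal.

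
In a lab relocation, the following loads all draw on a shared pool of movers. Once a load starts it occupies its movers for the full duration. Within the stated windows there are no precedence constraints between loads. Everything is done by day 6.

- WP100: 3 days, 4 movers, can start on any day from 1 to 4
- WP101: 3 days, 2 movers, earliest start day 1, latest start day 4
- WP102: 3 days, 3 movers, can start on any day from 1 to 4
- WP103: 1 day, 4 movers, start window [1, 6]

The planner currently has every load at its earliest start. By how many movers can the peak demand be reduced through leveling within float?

6

Early-start peak: d1:13  d2:9  d3:9  d4:0  d5:0  d6:0 ⇒ 13.
Leveled (WP100@1, WP101@1, WP102@4, WP103@4): d1:6  d2:6  d3:6  d4:7  d5:3  d6:3 ⇒ 7.
Reduction 13 − 7 = 6.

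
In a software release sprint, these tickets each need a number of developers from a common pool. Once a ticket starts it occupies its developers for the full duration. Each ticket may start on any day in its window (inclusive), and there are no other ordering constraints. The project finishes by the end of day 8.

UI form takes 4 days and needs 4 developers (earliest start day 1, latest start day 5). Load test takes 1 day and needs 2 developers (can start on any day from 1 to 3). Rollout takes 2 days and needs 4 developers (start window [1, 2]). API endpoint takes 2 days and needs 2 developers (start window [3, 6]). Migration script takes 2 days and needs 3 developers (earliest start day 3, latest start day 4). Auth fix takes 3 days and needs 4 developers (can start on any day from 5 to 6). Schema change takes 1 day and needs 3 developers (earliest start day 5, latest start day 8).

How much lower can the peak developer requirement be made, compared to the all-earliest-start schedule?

Early-start peak: d1:10  d2:8  d3:9  d4:9  d5:7  d6:4  d7:4  d8:0 ⇒ 10.
Leveled (UI form@1, Load test@1, Rollout@2, API endpoint@5, Migration script@4, Auth fix@6, Schema change@5): d1:6  d2:8  d3:8  d4:7  d5:8  d6:6  d7:4  d8:4 ⇒ 8.
Reduction 10 − 8 = 2.

2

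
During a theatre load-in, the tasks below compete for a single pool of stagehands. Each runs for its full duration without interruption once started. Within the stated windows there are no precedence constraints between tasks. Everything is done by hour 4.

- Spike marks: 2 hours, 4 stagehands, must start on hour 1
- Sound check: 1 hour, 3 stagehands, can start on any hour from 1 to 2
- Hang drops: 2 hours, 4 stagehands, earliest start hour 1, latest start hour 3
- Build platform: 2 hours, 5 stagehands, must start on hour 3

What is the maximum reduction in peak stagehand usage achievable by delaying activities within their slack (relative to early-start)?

2

Early-start peak: h1:11  h2:8  h3:5  h4:5 ⇒ 11.
Leveled (Spike marks@1, Sound check@1, Hang drops@2, Build platform@3): h1:7  h2:8  h3:9  h4:5 ⇒ 9.
Reduction 11 − 9 = 2.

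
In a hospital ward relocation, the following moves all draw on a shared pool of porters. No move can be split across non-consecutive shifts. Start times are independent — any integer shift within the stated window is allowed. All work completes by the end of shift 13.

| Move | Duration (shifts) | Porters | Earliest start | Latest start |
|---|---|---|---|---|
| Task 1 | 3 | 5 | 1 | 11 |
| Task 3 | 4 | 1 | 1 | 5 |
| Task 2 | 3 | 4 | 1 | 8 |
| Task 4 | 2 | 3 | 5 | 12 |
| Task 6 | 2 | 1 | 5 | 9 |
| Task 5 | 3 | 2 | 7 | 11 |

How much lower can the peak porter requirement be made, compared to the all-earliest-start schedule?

Early-start peak: s1:10  s2:10  s3:10  s4:1  s5:4  s6:4  s7:2  s8:2  s9:2  s10:0  s11:0  s12:0  s13:0 ⇒ 10.
Leveled (Task 1@1, Task 3@4, Task 2@4, Task 4@7, Task 6@7, Task 5@9): s1:5  s2:5  s3:5  s4:5  s5:5  s6:5  s7:5  s8:4  s9:2  s10:2  s11:2  s12:0  s13:0 ⇒ 5.
Reduction 10 − 5 = 5.

5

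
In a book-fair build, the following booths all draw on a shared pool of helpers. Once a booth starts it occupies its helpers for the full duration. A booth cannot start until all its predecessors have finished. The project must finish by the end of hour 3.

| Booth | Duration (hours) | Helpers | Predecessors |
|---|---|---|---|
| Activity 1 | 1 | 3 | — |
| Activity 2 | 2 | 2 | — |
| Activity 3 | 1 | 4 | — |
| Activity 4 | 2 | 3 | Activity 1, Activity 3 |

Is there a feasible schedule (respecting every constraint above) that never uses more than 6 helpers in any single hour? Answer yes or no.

no

The minimum achievable peak is 7; 6 < 7, so no feasible schedule stays within the cap.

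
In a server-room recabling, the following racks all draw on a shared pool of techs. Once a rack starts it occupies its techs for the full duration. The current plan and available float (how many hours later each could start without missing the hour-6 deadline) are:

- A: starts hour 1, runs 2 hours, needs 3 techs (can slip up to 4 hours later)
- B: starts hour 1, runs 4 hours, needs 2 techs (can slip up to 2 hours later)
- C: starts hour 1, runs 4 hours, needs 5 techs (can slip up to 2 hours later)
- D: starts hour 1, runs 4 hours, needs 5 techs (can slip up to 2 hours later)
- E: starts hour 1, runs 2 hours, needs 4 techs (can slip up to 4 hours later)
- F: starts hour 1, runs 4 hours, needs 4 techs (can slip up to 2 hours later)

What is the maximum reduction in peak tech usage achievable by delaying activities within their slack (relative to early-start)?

7

Early-start peak: h1:23  h2:23  h3:16  h4:16  h5:0  h6:0 ⇒ 23.
Leveled (A@1, B@1, C@1, D@1, E@5, F@3): h1:15  h2:15  h3:16  h4:16  h5:8  h6:8 ⇒ 16.
Reduction 23 − 16 = 7.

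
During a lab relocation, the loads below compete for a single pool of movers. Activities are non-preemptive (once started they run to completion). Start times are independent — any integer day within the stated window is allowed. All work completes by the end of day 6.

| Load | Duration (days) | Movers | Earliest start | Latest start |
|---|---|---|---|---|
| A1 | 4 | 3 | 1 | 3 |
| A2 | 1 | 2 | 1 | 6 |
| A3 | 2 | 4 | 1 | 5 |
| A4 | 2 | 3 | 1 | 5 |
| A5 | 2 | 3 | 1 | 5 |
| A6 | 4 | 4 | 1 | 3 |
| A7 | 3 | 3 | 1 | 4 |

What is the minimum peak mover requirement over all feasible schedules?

Early-start (A1@1, A2@1, A3@1, A4@1, A5@1, A6@1, A7@1) gives peak 22: d1:22  d2:20  d3:10  d4:7  d5:0  d6:0.
Shift A4→2, A5→5, A6→3, A7→4.
Schedule A1@1, A2@1, A3@1, A4@2, A5@5, A6@3, A7@4: d1:9  d2:10  d3:10  d4:10  d5:10  d6:10 — peak 10.
Total mover-days = 59 over 6 days ⇒ peak ≥ ⌈59/6⌉ = 10, so 10 is optimal.

10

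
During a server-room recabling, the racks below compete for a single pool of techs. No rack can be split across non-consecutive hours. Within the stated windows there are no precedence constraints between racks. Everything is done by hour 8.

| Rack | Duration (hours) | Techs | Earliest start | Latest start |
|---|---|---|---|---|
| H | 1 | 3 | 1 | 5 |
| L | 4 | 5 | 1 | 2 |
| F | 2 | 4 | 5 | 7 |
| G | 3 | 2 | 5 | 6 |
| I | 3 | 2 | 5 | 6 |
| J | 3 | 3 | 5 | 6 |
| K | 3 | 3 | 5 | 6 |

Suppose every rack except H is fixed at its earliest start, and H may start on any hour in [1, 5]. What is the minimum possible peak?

14

H@1: h1:8  h2:5  h3:5  h4:5  h5:14  h6:14  h7:10  h8:0 → peak 14
H@2: h1:5  h2:8  h3:5  h4:5  h5:14  h6:14  h7:10  h8:0 → peak 14
H@3: h1:5  h2:5  h3:8  h4:5  h5:14  h6:14  h7:10  h8:0 → peak 14
H@4: h1:5  h2:5  h3:5  h4:8  h5:14  h6:14  h7:10  h8:0 → peak 14
H@5: h1:5  h2:5  h3:5  h4:5  h5:17  h6:14  h7:10  h8:0 → peak 17
Best is H@1, peak 14.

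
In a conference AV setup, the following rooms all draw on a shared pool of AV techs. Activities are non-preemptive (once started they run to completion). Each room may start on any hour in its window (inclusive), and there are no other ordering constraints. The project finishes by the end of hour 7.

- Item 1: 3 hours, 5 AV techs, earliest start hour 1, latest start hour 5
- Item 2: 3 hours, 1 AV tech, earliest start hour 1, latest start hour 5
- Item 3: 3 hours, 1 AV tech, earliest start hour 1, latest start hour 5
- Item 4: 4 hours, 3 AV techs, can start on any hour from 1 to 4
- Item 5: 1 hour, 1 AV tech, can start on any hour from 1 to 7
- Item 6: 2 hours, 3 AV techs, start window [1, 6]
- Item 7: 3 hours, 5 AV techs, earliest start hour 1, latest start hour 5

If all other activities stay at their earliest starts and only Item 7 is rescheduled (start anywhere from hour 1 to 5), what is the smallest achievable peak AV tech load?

Item 7@1: h1:19  h2:18  h3:15  h4:3  h5:0  h6:0  h7:0 → peak 19
Item 7@2: h1:14  h2:18  h3:15  h4:8  h5:0  h6:0  h7:0 → peak 18
Item 7@3: h1:14  h2:13  h3:15  h4:8  h5:5  h6:0  h7:0 → peak 15
Item 7@4: h1:14  h2:13  h3:10  h4:8  h5:5  h6:5  h7:0 → peak 14
Item 7@5: h1:14  h2:13  h3:10  h4:3  h5:5  h6:5  h7:5 → peak 14
Best is Item 7@4, peak 14.

14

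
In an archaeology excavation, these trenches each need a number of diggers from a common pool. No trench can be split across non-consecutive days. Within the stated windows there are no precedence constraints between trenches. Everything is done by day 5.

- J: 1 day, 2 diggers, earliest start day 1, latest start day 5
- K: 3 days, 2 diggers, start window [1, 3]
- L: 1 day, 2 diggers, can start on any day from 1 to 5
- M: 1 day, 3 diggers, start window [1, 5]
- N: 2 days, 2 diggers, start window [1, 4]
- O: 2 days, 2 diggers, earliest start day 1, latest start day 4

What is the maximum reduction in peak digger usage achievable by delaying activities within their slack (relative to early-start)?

8

Early-start peak: d1:13  d2:6  d3:2  d4:0  d5:0 ⇒ 13.
Leveled (J@1, K@1, L@2, M@3, N@4, O@4): d1:4  d2:4  d3:5  d4:4  d5:4 ⇒ 5.
Reduction 13 − 5 = 8.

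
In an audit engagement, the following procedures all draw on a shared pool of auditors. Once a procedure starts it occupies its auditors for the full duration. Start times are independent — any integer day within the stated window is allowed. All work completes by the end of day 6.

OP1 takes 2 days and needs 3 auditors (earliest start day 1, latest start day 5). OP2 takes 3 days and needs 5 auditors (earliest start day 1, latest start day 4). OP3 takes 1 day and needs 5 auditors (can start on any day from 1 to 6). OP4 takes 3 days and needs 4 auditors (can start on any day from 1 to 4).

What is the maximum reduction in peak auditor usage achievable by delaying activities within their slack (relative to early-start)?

Early-start peak: d1:17  d2:12  d3:9  d4:0  d5:0  d6:0 ⇒ 17.
Leveled (OP1@1, OP2@1, OP3@4, OP4@3): d1:8  d2:8  d3:9  d4:9  d5:4  d6:0 ⇒ 9.
Reduction 17 − 9 = 8.

8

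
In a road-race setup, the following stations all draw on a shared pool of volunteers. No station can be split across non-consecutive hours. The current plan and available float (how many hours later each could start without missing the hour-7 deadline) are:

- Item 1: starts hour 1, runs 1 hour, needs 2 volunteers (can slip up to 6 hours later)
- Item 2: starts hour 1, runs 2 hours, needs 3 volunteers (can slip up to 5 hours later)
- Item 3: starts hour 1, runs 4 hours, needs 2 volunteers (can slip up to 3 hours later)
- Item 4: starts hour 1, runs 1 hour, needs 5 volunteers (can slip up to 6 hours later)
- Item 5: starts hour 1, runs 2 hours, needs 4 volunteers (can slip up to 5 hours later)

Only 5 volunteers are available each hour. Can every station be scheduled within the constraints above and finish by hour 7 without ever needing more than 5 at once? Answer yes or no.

yes

Schedule Item 1@1, Item 2@2, Item 3@1, Item 4@5, Item 5@6: h1:4  h2:5  h3:5  h4:2  h5:5  h6:4  h7:4 — peak 5 ≤ 5.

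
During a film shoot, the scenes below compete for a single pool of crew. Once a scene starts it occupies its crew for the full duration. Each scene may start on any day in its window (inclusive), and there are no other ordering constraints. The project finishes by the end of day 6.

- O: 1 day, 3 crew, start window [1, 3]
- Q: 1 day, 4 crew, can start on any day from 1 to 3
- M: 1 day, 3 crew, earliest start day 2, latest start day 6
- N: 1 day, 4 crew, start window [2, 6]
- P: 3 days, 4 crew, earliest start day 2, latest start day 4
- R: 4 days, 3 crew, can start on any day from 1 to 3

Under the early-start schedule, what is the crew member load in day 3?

At early start, day 3 has: P, R.
Demand: 4 + 3 = 7.

7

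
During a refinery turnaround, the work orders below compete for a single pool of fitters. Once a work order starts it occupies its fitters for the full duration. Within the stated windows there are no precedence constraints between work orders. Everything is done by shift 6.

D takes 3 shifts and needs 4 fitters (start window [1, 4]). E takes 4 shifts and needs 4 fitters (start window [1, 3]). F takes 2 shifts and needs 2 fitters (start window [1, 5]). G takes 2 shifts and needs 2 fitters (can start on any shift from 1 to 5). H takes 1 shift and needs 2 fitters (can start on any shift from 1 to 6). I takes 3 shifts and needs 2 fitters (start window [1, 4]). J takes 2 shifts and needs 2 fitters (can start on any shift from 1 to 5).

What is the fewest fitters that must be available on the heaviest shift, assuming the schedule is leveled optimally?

Early-start (D@1, E@1, F@1, G@1, H@1, I@1, J@1) gives peak 18: s1:18  s2:16  s3:10  s4:4  s5:0  s6:0.
Shift F→4, G→5, H→6, I→4, J→5.
Schedule D@1, E@1, F@4, G@5, H@6, I@4, J@5: s1:8  s2:8  s3:8  s4:8  s5:8  s6:8 — peak 8.
Total fitter-shifts = 48 over 6 shifts ⇒ peak ≥ ⌈48/6⌉ = 8, so 8 is optimal.

8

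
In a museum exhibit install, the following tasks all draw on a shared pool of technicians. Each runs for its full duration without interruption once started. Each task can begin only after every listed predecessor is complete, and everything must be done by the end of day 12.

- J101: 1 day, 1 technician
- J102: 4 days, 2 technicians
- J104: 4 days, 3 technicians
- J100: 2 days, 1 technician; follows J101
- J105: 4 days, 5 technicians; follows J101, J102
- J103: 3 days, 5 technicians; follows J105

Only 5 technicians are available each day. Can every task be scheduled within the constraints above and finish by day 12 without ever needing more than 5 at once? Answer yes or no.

no

The minimum achievable peak is 6; 5 < 6, so no feasible schedule stays within the cap.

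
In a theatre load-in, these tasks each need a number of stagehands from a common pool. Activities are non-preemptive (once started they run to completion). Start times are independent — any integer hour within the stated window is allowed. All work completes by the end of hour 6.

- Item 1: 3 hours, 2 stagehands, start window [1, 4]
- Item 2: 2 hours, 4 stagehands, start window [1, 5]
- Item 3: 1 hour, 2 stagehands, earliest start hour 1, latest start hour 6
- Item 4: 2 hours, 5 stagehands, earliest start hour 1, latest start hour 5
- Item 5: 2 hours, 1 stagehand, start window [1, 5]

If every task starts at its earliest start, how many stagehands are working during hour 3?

2

At early start, hour 3 has: Item 1.
Demand: 2 = 2.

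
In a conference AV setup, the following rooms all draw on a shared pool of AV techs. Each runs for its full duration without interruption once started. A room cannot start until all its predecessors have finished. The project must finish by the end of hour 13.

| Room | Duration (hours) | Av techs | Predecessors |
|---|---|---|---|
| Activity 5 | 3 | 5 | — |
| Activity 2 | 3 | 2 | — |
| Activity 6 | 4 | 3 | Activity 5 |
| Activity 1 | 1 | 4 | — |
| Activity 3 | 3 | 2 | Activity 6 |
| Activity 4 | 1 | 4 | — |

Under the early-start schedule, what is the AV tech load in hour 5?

At early start, hour 5 has: Activity 6.
Demand: 3 = 3.

3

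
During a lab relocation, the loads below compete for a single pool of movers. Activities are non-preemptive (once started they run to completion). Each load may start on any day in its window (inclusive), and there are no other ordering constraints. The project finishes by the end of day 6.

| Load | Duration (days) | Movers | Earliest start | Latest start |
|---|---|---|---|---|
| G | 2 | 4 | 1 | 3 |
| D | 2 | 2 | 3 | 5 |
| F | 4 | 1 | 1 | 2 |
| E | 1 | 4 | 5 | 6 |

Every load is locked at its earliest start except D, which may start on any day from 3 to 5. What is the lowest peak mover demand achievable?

5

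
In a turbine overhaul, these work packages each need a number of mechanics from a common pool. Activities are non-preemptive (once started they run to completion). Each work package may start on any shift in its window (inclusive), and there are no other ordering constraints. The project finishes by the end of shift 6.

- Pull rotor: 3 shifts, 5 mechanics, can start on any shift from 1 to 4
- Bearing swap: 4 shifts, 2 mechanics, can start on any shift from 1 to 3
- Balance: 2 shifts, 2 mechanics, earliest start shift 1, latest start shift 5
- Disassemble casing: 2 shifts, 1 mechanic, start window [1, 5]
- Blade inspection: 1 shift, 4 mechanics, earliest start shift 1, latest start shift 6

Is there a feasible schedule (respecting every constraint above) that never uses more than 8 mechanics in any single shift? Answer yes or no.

yes

Schedule Pull rotor@1, Bearing swap@1, Balance@4, Disassemble casing@4, Blade inspection@5: s1:7  s2:7  s3:7  s4:5  s5:7  s6:0 — peak 7 ≤ 8.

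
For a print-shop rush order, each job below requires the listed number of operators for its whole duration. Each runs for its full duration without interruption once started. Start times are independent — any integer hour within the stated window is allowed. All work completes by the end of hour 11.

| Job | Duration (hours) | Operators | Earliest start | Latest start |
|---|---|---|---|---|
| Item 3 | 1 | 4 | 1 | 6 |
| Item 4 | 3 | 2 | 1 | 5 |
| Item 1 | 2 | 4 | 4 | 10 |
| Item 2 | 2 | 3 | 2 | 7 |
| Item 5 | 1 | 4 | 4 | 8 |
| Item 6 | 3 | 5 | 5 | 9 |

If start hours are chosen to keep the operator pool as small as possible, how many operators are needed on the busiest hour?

5

Early-start (Item 3@1, Item 4@1, Item 1@4, Item 2@2, Item 5@4, Item 6@5) gives peak 9: h1:6  h2:5  h3:5  h4:8  h5:9  h6:5  h7:5  h8:0  h9:0  h10:0  h11:0.
Shift Item 4→2, Item 1→5, Item 5→7, Item 6→8.
Schedule Item 3@1, Item 4@2, Item 1@5, Item 2@2, Item 5@7, Item 6@8: h1:4  h2:5  h3:5  h4:2  h5:4  h6:4  h7:4  h8:5  h9:5  h10:5  h11:0 — peak 5.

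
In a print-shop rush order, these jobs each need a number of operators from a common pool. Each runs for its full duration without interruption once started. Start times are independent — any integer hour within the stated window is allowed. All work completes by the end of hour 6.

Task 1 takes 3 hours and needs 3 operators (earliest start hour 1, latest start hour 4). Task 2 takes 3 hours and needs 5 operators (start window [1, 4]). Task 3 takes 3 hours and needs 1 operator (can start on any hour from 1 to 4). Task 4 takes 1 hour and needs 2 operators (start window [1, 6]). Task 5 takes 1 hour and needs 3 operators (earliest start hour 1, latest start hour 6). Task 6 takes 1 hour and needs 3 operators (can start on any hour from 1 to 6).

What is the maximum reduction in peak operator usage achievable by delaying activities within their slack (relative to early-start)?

Early-start peak: h1:17  h2:9  h3:9  h4:0  h5:0  h6:0 ⇒ 17.
Leveled (Task 1@1, Task 2@4, Task 3@3, Task 4@3, Task 5@1, Task 6@2): h1:6  h2:6  h3:6  h4:6  h5:6  h6:5 ⇒ 6.
Reduction 17 − 6 = 11.

11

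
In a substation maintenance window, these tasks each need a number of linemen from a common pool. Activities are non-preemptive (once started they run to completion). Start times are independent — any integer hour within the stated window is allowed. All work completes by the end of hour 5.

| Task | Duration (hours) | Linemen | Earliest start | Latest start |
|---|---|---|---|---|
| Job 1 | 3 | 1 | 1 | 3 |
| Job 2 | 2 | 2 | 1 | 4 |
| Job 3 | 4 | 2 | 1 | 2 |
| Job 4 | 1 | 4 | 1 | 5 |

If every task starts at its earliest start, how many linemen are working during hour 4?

2

At early start, hour 4 has: Job 3.
Demand: 2 = 2.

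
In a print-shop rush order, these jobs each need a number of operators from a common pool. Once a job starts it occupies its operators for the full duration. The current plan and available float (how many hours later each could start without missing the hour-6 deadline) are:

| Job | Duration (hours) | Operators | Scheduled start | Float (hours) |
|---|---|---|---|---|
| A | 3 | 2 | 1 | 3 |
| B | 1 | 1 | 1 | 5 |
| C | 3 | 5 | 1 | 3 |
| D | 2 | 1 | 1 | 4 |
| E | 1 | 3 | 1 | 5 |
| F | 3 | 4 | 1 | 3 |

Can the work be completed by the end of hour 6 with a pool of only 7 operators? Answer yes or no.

Schedule A@1, B@4, C@1, D@4, E@6, F@4: h1:7  h2:7  h3:7  h4:6  h5:5  h6:7 — peak 7 ≤ 7.

yes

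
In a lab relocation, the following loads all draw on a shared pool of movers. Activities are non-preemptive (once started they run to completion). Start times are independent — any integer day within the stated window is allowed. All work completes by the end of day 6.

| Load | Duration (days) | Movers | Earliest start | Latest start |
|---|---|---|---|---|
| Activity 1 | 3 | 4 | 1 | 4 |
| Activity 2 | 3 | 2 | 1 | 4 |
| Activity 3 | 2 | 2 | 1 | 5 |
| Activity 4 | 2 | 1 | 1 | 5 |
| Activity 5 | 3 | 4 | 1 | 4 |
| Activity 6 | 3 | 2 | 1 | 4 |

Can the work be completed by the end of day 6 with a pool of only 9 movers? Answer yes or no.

Schedule Activity 1@1, Activity 2@1, Activity 3@1, Activity 4@3, Activity 5@4, Activity 6@4: d1:8  d2:8  d3:7  d4:7  d5:6  d6:6 — peak 8 ≤ 9.

yes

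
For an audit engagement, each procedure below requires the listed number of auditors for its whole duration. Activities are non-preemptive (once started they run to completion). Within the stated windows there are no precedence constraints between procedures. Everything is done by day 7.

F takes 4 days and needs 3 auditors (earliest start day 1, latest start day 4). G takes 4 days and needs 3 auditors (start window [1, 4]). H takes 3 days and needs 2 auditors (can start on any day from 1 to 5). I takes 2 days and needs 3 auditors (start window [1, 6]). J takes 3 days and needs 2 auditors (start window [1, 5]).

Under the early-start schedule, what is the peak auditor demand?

Early-start schedule: F@1, G@1, H@1, I@1, J@1.
Load per day: day 1: 13, day 2: 13, day 3: 10, day 4: 6, day 5: 0, day 6: 0, day 7: 0.
Peak is 13.

13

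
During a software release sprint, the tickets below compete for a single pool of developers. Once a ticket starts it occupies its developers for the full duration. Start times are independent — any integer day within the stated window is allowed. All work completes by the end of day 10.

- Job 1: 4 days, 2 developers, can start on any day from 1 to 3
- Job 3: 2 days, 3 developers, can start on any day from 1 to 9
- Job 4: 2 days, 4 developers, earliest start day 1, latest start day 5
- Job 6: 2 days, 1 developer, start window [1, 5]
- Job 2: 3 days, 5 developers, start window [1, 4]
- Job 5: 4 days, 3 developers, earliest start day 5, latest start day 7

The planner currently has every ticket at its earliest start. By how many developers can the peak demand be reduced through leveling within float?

Early-start peak: d1:15  d2:15  d3:7  d4:2  d5:3  d6:3  d7:3  d8:3  d9:0  d10:0 ⇒ 15.
Leveled (Job 1@1, Job 3@6, Job 4@1, Job 6@1, Job 2@3, Job 5@6): d1:7  d2:7  d3:7  d4:7  d5:5  d6:6  d7:6  d8:3  d9:3  d10:0 ⇒ 7.
Reduction 15 − 7 = 8.

8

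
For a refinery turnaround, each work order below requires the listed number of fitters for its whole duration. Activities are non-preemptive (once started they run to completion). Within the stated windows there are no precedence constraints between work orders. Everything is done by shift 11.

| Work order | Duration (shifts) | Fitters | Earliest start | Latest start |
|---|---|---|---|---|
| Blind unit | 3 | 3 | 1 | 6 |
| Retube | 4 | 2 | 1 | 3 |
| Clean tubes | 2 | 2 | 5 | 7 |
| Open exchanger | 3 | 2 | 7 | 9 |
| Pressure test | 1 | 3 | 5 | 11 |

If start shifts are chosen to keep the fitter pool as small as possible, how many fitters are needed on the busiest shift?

Schedule Blind unit@1, Retube@1, Clean tubes@5, Open exchanger@7, Pressure test@5: s1:5  s2:5  s3:5  s4:2  s5:5  s6:2  s7:2  s8:2  s9:2  s10:0  s11:0 — peak 5.

5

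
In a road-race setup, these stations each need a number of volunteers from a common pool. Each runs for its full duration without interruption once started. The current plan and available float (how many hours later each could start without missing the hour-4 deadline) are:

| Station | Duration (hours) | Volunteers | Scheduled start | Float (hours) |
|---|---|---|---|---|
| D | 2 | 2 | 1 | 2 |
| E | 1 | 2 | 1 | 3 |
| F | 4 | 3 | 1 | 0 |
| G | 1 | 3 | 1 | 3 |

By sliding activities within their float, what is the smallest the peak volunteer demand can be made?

6

Early-start (D@1, E@1, F@1, G@1) gives peak 10: h1:10  h2:5  h3:3  h4:3.
Shift E→3, G→4.
Schedule D@1, E@3, F@1, G@4: h1:5  h2:5  h3:5  h4:6 — peak 6.
Total volunteer-hours = 21 over 4 hours ⇒ peak ≥ ⌈21/4⌉ = 6, so 6 is optimal.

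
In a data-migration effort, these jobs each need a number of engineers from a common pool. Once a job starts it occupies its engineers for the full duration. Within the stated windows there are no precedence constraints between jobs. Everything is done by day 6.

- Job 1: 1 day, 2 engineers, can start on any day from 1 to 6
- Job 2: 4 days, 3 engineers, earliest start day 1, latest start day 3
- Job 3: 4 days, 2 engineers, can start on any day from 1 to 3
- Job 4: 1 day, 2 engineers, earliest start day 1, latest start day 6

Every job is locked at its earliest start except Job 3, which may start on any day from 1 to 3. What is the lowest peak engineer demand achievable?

7

Job 3@1: d1:9  d2:5  d3:5  d4:5  d5:0  d6:0 → peak 9
Job 3@2: d1:7  d2:5  d3:5  d4:5  d5:2  d6:0 → peak 7
Job 3@3: d1:7  d2:3  d3:5  d4:5  d5:2  d6:2 → peak 7
Best is Job 3@2, peak 7.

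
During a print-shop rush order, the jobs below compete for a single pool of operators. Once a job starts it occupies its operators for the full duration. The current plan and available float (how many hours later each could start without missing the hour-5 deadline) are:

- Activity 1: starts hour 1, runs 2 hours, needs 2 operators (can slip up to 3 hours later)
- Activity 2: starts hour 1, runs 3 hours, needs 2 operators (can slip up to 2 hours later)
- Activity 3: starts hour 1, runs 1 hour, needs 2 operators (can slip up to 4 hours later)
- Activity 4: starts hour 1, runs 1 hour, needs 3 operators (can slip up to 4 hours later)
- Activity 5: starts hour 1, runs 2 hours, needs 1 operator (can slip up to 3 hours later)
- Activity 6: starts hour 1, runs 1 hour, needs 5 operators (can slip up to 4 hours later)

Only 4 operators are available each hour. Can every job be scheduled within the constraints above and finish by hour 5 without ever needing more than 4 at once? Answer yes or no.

no

Total operator-hours = 22; over 5 hours the average is 22/5 > 4, so some hour must exceed 4.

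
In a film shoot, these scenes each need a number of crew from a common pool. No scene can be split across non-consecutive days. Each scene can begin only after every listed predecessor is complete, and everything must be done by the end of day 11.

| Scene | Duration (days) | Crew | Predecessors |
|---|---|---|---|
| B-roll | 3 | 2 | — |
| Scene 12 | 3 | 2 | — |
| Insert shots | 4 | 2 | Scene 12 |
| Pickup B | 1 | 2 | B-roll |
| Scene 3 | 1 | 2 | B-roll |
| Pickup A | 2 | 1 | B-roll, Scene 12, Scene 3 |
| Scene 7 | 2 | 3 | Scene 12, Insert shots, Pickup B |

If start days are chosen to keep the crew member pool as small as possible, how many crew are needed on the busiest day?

4

Early-start (B-roll@1, Scene 12@1, Insert shots@4, Pickup B@4, Scene 3@4, Pickup A@5, Scene 7@8) gives peak 6: d1:4  d2:4  d3:4  d4:6  d5:3  d6:3  d7:2  d8:3  d9:3  d10:0  d11:0.
Shift Scene 3→5, Pickup A→6.
Schedule B-roll@1, Scene 12@1, Insert shots@4, Pickup B@4, Scene 3@5, Pickup A@6, Scene 7@8: d1:4  d2:4  d3:4  d4:4  d5:4  d6:3  d7:3  d8:3  d9:3  d10:0  d11:0 — peak 4.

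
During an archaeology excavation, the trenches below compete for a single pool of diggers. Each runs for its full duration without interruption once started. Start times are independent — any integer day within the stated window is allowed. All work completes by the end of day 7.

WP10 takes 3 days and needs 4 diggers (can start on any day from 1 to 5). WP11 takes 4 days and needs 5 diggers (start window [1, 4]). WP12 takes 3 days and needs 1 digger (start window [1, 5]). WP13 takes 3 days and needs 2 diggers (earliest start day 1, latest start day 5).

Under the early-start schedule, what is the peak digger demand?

12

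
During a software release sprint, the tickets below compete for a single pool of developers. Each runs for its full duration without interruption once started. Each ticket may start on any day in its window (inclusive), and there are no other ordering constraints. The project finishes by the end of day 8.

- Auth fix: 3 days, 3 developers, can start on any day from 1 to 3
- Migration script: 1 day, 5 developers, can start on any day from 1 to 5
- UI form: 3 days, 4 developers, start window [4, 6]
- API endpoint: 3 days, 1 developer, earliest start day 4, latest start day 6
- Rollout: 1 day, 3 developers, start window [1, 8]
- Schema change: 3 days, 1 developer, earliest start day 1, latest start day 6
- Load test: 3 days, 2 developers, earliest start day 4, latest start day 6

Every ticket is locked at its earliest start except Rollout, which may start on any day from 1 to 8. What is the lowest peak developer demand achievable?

9

Rollout@1: d1:12  d2:4  d3:4  d4:7  d5:7  d6:7  d7:0  d8:0 → peak 12
Rollout@2: d1:9  d2:7  d3:4  d4:7  d5:7  d6:7  d7:0  d8:0 → peak 9
Rollout@3: d1:9  d2:4  d3:7  d4:7  d5:7  d6:7  d7:0  d8:0 → peak 9
Rollout@4: d1:9  d2:4  d3:4  d4:10  d5:7  d6:7  d7:0  d8:0 → peak 10
Rollout@5: d1:9  d2:4  d3:4  d4:7  d5:10  d6:7  d7:0  d8:0 → peak 10
Rollout@6: d1:9  d2:4  d3:4  d4:7  d5:7  d6:10  d7:0  d8:0 → peak 10
Rollout@7: d1:9  d2:4  d3:4  d4:7  d5:7  d6:7  d7:3  d8:0 → peak 9
Rollout@8: d1:9  d2:4  d3:4  d4:7  d5:7  d6:7  d7:0  d8:3 → peak 9
Best is Rollout@2, peak 9.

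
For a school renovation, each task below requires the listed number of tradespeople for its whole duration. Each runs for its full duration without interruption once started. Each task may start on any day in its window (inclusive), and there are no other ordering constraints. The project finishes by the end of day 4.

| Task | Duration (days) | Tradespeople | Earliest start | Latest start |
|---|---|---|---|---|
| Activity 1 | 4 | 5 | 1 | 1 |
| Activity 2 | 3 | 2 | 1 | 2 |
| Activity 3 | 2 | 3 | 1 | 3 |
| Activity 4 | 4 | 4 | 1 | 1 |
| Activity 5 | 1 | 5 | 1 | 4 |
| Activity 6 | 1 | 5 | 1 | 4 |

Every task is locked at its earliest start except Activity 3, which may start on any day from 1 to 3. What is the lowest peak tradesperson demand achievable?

21

Activity 3@1: d1:24  d2:14  d3:11  d4:9 → peak 24
Activity 3@2: d1:21  d2:14  d3:14  d4:9 → peak 21
Activity 3@3: d1:21  d2:11  d3:14  d4:12 → peak 21
Best is Activity 3@2, peak 21.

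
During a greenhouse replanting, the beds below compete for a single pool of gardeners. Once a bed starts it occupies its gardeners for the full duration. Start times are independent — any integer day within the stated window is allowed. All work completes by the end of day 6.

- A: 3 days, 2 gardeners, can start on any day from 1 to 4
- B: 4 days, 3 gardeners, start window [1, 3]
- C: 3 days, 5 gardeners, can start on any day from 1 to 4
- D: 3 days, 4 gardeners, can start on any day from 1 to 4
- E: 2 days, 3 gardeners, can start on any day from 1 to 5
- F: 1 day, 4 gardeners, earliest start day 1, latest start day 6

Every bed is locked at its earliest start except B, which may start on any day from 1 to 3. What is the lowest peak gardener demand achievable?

18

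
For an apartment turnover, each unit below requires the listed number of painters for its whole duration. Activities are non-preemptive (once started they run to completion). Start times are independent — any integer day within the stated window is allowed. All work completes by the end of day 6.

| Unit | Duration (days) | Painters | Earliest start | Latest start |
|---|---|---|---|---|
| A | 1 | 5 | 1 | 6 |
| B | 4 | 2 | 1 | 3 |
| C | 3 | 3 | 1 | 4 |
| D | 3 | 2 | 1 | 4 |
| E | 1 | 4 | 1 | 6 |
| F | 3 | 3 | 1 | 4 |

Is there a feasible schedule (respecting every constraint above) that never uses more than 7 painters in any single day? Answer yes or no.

The minimum achievable peak is 8; 7 < 8, so no feasible schedule stays within the cap.

no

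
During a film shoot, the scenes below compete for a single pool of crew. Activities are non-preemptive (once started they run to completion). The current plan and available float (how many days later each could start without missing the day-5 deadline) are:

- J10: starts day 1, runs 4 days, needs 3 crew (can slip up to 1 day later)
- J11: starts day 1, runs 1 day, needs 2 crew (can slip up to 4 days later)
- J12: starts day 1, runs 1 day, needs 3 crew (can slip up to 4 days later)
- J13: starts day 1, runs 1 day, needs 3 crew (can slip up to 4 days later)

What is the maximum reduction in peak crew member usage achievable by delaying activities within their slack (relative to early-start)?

Early-start peak: d1:11  d2:3  d3:3  d4:3  d5:0 ⇒ 11.
Leveled (J10@1, J11@1, J12@2, J13@3): d1:5  d2:6  d3:6  d4:3  d5:0 ⇒ 6.
Reduction 11 − 6 = 5.

5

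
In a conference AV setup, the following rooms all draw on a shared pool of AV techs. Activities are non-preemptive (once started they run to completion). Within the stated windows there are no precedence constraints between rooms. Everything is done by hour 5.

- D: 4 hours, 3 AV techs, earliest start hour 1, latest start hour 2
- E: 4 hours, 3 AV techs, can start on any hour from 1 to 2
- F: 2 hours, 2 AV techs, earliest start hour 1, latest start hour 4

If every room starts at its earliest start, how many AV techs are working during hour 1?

8

At early start, hour 1 has: D, E, F.
Demand: 3 + 3 + 2 = 8.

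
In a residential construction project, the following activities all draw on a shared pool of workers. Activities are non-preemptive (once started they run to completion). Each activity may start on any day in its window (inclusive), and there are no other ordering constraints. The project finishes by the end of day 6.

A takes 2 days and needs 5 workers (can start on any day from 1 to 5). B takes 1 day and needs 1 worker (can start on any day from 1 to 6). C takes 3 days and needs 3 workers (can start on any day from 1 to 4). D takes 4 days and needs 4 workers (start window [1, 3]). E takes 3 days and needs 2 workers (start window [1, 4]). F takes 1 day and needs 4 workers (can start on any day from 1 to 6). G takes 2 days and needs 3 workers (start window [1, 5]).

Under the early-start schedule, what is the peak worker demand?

22

Early-start schedule: A@1, B@1, C@1, D@1, E@1, F@1, G@1.
Load per day: day 1: 22, day 2: 17, day 3: 9, day 4: 4, day 5: 0, day 6: 0.
Peak is 22.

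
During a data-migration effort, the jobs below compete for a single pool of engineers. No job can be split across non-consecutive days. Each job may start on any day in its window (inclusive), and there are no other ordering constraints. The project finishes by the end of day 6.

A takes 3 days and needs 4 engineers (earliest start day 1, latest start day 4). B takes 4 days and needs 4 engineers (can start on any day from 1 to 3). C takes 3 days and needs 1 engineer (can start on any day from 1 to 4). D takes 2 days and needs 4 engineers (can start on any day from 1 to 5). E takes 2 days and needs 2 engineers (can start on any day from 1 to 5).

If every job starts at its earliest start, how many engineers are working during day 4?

4

At early start, day 4 has: B.
Demand: 4 = 4.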